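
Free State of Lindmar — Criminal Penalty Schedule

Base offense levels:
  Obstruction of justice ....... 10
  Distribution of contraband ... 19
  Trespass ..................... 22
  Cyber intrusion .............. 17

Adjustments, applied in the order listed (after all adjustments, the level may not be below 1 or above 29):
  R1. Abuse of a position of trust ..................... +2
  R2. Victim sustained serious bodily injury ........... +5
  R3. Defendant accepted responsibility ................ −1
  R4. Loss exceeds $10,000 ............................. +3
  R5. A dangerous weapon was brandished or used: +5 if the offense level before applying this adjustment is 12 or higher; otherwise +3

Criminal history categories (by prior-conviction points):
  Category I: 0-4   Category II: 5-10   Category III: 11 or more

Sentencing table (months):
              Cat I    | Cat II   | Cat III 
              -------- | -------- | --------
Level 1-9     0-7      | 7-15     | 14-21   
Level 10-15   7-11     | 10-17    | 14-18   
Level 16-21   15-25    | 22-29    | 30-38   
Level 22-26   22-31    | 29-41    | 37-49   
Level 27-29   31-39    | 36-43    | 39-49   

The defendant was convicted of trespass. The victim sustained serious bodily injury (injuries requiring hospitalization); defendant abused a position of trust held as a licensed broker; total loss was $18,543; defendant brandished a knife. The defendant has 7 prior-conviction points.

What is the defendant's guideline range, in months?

36-43 months

Base offense level for trespass: 22.
R1 applies: 22 + 2 = 24.
R2 applies: 24 + 5 = 29.
R3 does not apply.
R4 applies: 29 + 3 = 32.
R5 applies (level before this adjustment is 32 ≥ 12, so +5): 32 + 5 = 37.
Level 37 exceeds the maximum of 29; capped at 29.
Final offense level: 29.
Criminal history: 7 prior points → Category II (5-10).
Level 29 falls in the 27-29 band.
Grid: Level 27-29 × Category II = 36-43 months.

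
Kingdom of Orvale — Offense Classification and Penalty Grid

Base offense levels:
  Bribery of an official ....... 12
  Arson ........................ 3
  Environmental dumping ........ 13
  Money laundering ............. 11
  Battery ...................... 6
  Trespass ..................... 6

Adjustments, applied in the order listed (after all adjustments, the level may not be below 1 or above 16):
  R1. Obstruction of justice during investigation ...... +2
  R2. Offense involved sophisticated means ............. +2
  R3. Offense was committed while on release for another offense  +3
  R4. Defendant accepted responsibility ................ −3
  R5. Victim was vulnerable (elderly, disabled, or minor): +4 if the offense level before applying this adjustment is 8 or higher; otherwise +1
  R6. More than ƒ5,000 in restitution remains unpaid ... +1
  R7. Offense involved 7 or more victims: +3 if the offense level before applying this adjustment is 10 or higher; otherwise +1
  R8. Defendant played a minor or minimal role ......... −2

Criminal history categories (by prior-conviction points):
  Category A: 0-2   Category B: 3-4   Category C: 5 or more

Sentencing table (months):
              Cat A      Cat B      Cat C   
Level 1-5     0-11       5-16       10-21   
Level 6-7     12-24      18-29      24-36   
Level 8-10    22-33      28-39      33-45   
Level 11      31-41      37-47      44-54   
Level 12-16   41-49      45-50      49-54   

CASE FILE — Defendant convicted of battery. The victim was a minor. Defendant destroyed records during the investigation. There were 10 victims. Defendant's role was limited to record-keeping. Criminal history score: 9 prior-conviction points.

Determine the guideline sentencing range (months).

49-54 months

Base offense level for battery: 6.
R1 applies: 6 + 2 = 8.
R4 does not apply.
R5 applies (level before this adjustment is 8 ≥ 8, so +4): 8 + 4 = 12.
R7 applies (level before this adjustment is 12 ≥ 10, so +3): 12 + 3 = 15.
R8 applies: 15 − 2 = 13.
Final offense level: 13.
Criminal history: 9 prior points → Category C (5+).
Level 13 falls in the 12-16 band.
Grid: Level 12-16 × Category C = 49-54 months.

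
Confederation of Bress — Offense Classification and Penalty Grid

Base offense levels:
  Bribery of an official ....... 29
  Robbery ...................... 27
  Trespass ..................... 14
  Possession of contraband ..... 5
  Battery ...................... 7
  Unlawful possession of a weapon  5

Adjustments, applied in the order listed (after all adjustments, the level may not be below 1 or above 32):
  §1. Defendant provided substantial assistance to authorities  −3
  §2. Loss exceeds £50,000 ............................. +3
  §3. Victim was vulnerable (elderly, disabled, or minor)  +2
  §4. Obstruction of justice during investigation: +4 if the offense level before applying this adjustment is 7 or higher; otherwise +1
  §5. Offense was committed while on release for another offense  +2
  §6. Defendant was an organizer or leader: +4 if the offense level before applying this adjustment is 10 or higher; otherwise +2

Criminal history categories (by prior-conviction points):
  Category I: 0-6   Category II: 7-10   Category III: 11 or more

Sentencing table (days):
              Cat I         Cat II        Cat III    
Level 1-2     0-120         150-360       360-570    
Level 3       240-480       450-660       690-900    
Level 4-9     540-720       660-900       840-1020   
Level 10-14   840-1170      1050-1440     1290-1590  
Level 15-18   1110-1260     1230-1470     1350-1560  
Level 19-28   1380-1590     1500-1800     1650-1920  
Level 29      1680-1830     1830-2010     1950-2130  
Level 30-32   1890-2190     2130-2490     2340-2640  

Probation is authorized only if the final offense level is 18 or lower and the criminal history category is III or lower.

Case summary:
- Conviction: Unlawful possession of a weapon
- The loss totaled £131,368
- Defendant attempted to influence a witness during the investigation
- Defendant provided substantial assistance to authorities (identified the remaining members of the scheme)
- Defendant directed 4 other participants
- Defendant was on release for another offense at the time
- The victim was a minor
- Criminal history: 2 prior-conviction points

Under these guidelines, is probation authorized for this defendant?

Base offense level for unlawful possession of a weapon: 5.
§1 applies: 5 − 3 = 2.
§2 applies: 2 + 3 = 5.
§3 applies: 5 + 2 = 7.
§4 applies (level before this adjustment is 7 ≥ 7, so +4): 7 + 4 = 11.
§5 applies: 11 + 2 = 13.
§6 applies (level before this adjustment is 13 ≥ 10, so +4): 13 + 4 = 17.
Final offense level: 17.
Criminal history: 2 prior points → Category I (0-6).
Level 17 falls in the 15-18 band.
Grid: Level 15-18 × Category I = 1110-1260 days.
Probation check: level 17 ≤ 18 and category I ≤ III → eligible.

Yes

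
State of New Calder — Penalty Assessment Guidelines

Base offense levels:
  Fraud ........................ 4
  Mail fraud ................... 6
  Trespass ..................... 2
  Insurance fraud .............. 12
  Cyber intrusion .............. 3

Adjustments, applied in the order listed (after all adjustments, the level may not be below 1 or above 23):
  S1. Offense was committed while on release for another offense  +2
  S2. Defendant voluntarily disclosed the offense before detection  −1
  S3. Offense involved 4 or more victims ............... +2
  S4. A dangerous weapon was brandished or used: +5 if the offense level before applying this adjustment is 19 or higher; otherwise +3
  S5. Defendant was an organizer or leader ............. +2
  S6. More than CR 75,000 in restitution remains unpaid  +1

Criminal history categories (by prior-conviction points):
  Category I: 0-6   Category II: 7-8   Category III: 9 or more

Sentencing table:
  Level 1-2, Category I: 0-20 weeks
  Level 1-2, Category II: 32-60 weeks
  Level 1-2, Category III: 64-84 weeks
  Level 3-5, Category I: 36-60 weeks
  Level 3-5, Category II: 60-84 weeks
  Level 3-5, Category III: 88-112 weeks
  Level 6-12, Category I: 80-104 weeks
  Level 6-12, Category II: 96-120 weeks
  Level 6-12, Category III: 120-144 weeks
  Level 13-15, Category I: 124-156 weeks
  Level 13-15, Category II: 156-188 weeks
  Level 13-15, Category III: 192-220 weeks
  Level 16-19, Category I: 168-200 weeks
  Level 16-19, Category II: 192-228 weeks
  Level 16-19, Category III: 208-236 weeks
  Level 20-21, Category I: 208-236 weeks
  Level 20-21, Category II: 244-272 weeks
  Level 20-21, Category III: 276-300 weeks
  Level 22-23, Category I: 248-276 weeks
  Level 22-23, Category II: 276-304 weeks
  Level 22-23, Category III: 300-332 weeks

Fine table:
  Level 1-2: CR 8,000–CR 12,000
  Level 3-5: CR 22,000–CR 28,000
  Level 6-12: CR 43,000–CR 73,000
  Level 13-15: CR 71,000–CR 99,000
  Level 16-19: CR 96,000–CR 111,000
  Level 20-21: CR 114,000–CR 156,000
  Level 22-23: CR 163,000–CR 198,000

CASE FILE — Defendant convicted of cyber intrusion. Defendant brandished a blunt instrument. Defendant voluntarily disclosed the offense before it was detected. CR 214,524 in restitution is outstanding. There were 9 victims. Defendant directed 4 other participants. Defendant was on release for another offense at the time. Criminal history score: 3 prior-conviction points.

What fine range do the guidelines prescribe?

Base offense level for cyber intrusion: 3.
S1 applies: 3 + 2 = 5.
S2 applies: 5 − 1 = 4.
S3 applies: 4 + 2 = 6.
S4 applies (level before this adjustment is 6 < 19, so +3): 6 + 3 = 9.
S5 applies: 9 + 2 = 11.
S6 applies: 11 + 1 = 12.
Final offense level: 12.
Level 12 falls in the 6-12 band.
Fine table: Level 6-12 → CR 43,000–CR 73,000.

CR 43,000–CR 73,000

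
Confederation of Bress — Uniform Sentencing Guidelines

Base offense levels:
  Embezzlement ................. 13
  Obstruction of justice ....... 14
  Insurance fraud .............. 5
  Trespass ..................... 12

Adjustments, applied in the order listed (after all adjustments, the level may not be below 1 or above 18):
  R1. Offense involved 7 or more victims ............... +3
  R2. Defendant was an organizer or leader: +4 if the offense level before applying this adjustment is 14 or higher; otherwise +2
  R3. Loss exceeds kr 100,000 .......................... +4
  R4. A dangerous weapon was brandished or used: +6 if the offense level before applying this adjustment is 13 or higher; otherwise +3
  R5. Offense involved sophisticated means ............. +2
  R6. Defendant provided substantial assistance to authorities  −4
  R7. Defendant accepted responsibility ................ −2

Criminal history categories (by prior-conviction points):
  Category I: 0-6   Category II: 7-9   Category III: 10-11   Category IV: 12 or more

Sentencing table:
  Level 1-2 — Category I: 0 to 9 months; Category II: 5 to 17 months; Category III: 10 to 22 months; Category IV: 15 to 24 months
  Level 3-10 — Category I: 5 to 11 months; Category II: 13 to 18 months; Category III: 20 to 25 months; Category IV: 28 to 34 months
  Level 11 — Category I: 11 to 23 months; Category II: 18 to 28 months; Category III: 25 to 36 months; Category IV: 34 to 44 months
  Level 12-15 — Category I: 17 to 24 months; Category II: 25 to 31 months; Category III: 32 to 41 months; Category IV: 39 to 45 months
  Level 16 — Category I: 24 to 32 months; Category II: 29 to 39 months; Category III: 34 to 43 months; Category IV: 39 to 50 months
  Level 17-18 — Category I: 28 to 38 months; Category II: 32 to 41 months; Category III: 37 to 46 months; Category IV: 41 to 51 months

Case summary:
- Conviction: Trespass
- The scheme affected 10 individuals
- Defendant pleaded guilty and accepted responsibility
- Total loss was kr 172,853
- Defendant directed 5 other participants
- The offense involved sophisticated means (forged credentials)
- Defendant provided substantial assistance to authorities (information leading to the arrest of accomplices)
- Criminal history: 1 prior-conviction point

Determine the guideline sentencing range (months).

28-38 months

Base offense level for trespass: 12.
R1 applies: 12 + 3 = 15.
R2 applies (level before this adjustment is 15 ≥ 14, so +4): 15 + 4 = 19.
R3 applies: 19 + 4 = 23.
R4 does not apply.
R5 applies: 23 + 2 = 25.
R6 applies: 25 − 4 = 21.
R7 applies: 21 − 2 = 19.
Level 19 exceeds the maximum of 18; capped at 18.
Final offense level: 18.
Criminal history: 1 prior point → Category I (0-6).
Level 18 falls in the 17-18 band.
Grid: Level 17-18 × Category I = 28-38 months.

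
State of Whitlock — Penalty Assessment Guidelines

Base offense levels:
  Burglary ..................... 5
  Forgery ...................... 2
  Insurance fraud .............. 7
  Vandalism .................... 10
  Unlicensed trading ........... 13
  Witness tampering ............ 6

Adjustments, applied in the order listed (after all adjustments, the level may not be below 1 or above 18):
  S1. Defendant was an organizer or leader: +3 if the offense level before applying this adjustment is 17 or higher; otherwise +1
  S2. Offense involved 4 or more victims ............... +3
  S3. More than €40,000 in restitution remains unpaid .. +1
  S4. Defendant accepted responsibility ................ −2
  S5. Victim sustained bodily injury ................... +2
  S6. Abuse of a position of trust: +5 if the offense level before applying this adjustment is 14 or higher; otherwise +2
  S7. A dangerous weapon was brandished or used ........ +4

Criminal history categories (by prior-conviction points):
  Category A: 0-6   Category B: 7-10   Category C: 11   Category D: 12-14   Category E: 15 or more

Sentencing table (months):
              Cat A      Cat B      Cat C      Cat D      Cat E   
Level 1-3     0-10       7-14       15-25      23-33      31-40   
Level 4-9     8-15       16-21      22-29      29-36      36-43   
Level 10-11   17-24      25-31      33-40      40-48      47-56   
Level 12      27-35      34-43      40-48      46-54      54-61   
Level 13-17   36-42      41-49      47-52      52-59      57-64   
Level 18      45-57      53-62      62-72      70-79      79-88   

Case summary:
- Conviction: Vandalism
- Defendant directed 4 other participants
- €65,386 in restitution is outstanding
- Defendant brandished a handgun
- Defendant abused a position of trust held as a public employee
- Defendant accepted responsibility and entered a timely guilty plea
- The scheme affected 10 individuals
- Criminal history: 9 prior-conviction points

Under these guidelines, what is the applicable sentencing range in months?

Base offense level for vandalism: 10.
S1 applies (level before this adjustment is 10 < 17, so +1): 10 + 1 = 11.
S2 applies: 11 + 3 = 14.
S3 applies: 14 + 1 = 15.
S4 applies: 15 − 2 = 13.
S5 does not apply.
S6 applies (level before this adjustment is 13 < 14, so +2): 13 + 2 = 15.
S7 applies: 15 + 4 = 19.
Level 19 exceeds the maximum of 18; capped at 18.
Final offense level: 18.
Criminal history: 9 prior points → Category B (7-10).
Level 18 falls in the 18 band.
Grid: Level 18 × Category B = 53-62 months.

53-62 months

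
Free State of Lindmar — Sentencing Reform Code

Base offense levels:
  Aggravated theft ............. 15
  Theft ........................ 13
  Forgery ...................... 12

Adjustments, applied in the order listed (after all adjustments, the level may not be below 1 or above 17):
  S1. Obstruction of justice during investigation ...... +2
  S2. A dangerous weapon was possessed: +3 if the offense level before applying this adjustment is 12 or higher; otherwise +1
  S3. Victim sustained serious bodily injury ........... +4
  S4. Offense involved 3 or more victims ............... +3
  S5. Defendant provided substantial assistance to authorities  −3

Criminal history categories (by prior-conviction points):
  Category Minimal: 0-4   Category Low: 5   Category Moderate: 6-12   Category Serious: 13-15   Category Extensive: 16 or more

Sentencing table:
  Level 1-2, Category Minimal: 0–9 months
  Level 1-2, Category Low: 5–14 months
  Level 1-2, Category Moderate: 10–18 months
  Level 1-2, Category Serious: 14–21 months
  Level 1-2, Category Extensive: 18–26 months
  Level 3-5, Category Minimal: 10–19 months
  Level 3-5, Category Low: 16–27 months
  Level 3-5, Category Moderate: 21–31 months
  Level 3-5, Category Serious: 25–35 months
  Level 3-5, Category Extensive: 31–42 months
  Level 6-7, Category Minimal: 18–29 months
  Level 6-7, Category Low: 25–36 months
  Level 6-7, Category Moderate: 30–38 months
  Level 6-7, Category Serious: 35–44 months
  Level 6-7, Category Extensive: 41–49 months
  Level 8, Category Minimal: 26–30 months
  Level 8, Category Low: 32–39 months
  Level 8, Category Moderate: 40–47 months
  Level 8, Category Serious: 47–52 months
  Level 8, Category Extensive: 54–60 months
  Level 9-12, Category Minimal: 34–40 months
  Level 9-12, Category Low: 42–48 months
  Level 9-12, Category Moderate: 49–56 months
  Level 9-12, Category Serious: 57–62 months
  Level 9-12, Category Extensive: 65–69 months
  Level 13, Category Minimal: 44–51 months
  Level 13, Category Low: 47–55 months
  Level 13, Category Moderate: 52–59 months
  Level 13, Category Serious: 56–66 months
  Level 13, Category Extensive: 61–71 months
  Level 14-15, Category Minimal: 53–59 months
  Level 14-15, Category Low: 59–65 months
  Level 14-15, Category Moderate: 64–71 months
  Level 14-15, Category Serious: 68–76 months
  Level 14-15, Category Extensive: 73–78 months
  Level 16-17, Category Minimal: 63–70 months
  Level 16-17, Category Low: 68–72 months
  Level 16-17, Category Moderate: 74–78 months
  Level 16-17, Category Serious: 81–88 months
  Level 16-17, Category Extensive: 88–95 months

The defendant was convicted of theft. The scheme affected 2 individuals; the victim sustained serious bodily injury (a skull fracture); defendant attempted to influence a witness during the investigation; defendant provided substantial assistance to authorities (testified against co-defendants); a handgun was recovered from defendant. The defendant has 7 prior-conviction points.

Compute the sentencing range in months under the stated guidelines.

74-78 months

Base offense level for theft: 13.
S1 applies: 13 + 2 = 15.
S2 applies (level before this adjustment is 15 ≥ 12, so +3): 15 + 3 = 18.
S3 applies: 18 + 4 = 22.
S4 does not apply.
S5 applies: 22 − 3 = 19.
Level 19 exceeds the maximum of 17; capped at 17.
Final offense level: 17.
Criminal history: 7 prior points → Category Moderate (6-12).
Level 17 falls in the 16-17 band.
Grid: Level 16-17 × Category Moderate = 74-78 months.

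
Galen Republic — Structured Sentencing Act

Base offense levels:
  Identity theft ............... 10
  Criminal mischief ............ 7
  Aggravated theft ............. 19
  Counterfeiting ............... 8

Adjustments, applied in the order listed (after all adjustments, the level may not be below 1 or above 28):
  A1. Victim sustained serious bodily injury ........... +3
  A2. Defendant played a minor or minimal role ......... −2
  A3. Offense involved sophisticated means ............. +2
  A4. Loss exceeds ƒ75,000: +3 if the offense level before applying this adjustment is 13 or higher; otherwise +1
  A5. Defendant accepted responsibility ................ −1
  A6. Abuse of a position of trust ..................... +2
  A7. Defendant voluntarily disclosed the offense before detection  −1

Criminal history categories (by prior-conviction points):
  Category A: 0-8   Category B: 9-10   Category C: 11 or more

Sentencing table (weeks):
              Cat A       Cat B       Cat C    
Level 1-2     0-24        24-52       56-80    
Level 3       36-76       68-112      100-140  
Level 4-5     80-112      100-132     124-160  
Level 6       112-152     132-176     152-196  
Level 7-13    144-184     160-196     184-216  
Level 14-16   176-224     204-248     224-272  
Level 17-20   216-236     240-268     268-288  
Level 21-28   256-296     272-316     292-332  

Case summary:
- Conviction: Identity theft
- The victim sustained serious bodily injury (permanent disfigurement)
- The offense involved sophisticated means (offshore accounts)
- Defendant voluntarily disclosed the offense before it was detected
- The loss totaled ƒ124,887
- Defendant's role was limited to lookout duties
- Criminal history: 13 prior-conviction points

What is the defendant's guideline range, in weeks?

224-272 weeks

Base offense level for identity theft: 10.
A1 applies: 10 + 3 = 13.
A2 applies: 13 − 2 = 11.
A3 applies: 11 + 2 = 13.
A4 applies (level before this adjustment is 13 ≥ 13, so +3): 13 + 3 = 16.
A6 does not apply.
A7 applies: 16 − 1 = 15.
Final offense level: 15.
Criminal history: 13 prior points → Category C (11+).
Level 15 falls in the 14-16 band.
Grid: Level 14-16 × Category C = 224-272 weeks.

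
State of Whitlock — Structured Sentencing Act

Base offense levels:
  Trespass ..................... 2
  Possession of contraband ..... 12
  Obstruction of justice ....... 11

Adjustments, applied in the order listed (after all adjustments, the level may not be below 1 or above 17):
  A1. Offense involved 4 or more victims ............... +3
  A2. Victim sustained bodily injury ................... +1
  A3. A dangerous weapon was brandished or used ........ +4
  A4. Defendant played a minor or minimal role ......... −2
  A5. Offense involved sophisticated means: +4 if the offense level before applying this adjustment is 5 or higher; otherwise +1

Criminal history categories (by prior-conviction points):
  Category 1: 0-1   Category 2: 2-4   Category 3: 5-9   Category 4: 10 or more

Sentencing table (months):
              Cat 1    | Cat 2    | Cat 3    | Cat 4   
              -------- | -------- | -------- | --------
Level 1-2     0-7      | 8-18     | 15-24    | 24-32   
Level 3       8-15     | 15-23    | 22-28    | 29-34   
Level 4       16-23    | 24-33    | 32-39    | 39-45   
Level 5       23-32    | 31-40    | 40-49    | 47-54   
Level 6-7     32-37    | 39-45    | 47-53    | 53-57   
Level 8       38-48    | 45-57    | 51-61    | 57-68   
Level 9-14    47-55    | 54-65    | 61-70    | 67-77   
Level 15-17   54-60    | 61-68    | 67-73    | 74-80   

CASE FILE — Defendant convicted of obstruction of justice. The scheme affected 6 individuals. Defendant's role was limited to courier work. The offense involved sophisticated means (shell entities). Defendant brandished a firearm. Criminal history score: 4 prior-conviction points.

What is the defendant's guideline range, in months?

Base offense level for obstruction of justice: 11.
A1 applies: 11 + 3 = 14.
A3 applies: 14 + 4 = 18.
A4 applies: 18 − 2 = 16.
A5 applies (level before this adjustment is 16 ≥ 5, so +4): 16 + 4 = 20.
Level 20 exceeds the maximum of 17; capped at 17.
Final offense level: 17.
Criminal history: 4 prior points → Category 2 (2-4).
Level 17 falls in the 15-17 band.
Grid: Level 15-17 × Category 2 = 61-68 months.

61-68 months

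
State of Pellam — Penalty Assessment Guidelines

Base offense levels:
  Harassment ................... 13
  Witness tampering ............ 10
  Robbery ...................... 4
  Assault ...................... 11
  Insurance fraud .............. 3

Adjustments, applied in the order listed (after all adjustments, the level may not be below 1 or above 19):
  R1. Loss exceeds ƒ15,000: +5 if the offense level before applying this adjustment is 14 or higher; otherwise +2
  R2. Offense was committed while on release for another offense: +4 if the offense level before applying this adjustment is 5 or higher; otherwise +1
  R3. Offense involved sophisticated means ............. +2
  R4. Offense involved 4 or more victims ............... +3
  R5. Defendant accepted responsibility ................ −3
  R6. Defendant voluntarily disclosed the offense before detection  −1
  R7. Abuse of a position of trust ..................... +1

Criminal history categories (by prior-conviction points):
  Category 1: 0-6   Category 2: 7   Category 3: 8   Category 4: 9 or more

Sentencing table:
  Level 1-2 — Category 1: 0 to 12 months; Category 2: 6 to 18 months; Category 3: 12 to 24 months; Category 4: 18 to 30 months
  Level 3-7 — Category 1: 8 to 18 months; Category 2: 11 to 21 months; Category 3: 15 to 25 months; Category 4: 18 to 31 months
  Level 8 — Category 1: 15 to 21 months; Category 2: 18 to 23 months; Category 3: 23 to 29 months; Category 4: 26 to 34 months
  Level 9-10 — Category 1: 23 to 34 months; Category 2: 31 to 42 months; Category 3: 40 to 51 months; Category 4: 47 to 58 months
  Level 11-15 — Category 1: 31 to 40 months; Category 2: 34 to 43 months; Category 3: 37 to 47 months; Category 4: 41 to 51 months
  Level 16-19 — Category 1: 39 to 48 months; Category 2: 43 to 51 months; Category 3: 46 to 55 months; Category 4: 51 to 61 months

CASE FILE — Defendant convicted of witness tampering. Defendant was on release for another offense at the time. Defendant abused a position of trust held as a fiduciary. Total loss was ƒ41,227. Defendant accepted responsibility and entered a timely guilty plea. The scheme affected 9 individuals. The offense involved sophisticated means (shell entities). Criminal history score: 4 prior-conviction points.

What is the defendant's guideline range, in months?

Base offense level for witness tampering: 10.
R1 applies (level before this adjustment is 10 < 14, so +2): 10 + 2 = 12.
R2 applies (level before this adjustment is 12 ≥ 5, so +4): 12 + 4 = 16.
R3 applies: 16 + 2 = 18.
R4 applies: 18 + 3 = 21.
R5 applies: 21 − 3 = 18.
R7 applies: 18 + 1 = 19.
Final offense level: 19.
Criminal history: 4 prior points → Category 1 (0-6).
Level 19 falls in the 16-19 band.
Grid: Level 16-19 × Category 1 = 39-48 months.

39-48 months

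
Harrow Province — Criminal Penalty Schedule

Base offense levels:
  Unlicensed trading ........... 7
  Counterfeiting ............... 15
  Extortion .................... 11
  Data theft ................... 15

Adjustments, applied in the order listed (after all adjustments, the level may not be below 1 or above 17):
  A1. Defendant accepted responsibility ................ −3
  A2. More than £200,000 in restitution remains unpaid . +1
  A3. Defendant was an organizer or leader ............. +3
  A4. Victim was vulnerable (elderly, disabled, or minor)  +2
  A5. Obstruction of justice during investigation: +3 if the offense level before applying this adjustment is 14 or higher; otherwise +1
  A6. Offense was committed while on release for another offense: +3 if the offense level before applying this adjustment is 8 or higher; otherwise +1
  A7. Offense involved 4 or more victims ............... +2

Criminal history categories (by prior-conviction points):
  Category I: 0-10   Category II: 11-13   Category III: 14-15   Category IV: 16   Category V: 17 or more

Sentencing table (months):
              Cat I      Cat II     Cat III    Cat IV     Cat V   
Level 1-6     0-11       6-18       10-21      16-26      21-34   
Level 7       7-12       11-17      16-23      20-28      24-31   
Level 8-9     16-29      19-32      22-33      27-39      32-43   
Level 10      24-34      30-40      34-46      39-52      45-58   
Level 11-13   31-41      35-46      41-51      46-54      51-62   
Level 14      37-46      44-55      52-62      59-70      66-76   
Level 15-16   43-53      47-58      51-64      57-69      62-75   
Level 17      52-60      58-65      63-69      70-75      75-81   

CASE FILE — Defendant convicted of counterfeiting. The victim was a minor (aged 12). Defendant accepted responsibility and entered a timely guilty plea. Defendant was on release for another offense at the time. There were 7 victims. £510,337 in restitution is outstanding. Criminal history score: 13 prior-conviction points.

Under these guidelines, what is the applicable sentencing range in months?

58-65 months

Base offense level for counterfeiting: 15.
A1 applies: 15 − 3 = 12.
A2 applies: 12 + 1 = 13.
A4 applies: 13 + 2 = 15.
A6 applies (level before this adjustment is 15 ≥ 8, so +3): 15 + 3 = 18.
A7 applies: 18 + 2 = 20.
Level 20 exceeds the maximum of 17; capped at 17.
Final offense level: 17.
Criminal history: 13 prior points → Category II (11-13).
Level 17 falls in the 17 band.
Grid: Level 17 × Category II = 58-65 months.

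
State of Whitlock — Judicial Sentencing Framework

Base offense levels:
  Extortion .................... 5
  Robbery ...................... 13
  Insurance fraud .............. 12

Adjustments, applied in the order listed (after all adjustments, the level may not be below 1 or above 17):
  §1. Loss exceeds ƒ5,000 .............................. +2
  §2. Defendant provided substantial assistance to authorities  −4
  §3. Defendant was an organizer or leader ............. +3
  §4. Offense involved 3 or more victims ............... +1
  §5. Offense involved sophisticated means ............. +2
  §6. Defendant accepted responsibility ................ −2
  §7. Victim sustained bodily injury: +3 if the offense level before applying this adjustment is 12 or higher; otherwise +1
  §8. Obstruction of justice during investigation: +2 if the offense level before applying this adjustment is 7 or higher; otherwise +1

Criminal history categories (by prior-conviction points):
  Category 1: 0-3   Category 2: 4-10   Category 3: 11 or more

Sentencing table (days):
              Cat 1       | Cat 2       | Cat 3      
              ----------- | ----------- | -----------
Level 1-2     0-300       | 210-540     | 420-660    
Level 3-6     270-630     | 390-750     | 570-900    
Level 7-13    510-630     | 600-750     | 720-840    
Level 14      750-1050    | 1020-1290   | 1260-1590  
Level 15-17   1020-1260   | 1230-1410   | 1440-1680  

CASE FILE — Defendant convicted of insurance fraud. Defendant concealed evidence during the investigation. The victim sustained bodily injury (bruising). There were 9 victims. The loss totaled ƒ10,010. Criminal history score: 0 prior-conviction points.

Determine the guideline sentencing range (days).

Base offense level for insurance fraud: 12.
§1 applies: 12 + 2 = 14.
§2 does not apply.
§3 does not apply.
§4 applies: 14 + 1 = 15.
§6 does not apply.
§7 applies (level before this adjustment is 15 ≥ 12, so +3): 15 + 3 = 18.
§8 applies (level before this adjustment is 18 ≥ 7, so +2): 18 + 2 = 20.
Level 20 exceeds the maximum of 17; capped at 17.
Final offense level: 17.
Criminal history: 0 prior points → Category 1 (0-3).
Level 17 falls in the 15-17 band.
Grid: Level 15-17 × Category 1 = 1020-1260 days.

1020-1260 days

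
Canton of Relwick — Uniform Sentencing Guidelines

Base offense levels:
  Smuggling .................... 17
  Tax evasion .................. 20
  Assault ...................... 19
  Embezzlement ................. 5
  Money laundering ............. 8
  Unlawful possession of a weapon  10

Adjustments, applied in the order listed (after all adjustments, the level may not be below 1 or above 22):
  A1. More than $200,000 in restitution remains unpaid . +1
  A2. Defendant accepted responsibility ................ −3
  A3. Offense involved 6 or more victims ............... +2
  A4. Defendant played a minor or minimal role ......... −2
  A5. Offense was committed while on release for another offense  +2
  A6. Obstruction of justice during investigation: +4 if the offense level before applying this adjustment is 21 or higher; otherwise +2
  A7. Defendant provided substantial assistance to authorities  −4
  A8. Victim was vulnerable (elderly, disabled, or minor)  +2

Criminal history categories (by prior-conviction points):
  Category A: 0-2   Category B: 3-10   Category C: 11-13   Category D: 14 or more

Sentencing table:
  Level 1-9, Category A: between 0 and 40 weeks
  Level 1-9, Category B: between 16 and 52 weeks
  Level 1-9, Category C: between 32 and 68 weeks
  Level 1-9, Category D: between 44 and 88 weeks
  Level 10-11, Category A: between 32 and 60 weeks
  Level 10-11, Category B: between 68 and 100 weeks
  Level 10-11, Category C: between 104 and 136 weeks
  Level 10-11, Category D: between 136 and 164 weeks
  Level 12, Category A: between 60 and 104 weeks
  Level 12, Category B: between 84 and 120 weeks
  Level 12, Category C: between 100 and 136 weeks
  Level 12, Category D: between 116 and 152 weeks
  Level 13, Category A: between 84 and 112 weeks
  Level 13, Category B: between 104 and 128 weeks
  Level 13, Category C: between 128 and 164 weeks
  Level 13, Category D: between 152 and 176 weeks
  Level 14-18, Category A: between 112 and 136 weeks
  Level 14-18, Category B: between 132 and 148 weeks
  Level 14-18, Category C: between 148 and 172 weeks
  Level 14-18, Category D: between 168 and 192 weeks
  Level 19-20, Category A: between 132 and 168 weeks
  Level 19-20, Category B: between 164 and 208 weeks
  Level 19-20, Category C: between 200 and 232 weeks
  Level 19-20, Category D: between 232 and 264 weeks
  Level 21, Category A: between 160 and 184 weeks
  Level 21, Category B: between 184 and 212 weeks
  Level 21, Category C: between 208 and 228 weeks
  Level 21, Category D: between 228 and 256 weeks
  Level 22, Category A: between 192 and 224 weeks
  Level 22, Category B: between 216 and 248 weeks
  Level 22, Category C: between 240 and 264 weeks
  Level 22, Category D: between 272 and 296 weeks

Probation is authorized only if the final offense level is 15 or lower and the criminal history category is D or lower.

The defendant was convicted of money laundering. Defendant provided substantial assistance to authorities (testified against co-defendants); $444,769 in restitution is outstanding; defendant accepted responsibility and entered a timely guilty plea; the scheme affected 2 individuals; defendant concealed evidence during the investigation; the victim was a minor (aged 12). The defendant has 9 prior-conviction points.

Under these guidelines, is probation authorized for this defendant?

Base offense level for money laundering: 8.
A1 applies: 8 + 1 = 9.
A2 applies: 9 − 3 = 6.
A3 does not apply.
A5 does not apply.
A6 applies (level before this adjustment is 6 < 21, so +2): 6 + 2 = 8.
A7 applies: 8 − 4 = 4.
A8 applies: 4 + 2 = 6.
Final offense level: 6.
Criminal history: 9 prior points → Category B (3-10).
Level 6 falls in the 1-9 band.
Grid: Level 1-9 × Category B = 16-52 weeks.
Probation check: level 6 ≤ 15 and category B ≤ D → eligible.

Yes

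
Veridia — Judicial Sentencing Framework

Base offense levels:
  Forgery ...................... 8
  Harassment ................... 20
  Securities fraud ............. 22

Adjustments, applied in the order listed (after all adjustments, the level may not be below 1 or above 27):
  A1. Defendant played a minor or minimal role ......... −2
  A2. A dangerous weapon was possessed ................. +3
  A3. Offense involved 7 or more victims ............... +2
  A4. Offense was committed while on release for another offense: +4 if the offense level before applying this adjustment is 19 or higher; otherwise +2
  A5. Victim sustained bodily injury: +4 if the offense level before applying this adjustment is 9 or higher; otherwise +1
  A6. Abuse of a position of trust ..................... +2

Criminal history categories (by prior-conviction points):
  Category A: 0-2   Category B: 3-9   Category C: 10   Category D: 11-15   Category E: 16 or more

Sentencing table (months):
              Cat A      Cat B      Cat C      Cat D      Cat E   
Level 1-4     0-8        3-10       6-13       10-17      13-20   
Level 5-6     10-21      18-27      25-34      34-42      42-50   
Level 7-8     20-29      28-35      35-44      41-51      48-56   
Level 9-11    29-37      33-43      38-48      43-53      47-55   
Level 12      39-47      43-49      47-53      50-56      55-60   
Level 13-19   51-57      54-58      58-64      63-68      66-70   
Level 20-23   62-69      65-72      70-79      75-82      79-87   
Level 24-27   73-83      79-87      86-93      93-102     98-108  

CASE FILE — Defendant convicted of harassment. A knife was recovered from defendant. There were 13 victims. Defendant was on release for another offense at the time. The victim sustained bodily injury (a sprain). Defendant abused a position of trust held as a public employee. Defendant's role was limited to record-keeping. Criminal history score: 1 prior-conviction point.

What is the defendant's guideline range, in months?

Base offense level for harassment: 20.
A1 applies: 20 − 2 = 18.
A2 applies: 18 + 3 = 21.
A3 applies: 21 + 2 = 23.
A4 applies (level before this adjustment is 23 ≥ 19, so +4): 23 + 4 = 27.
A5 applies (level before this adjustment is 27 ≥ 9, so +4): 27 + 4 = 31.
A6 applies: 31 + 2 = 33.
Level 33 exceeds the maximum of 27; capped at 27.
Final offense level: 27.
Criminal history: 1 prior point → Category A (0-2).
Level 27 falls in the 24-27 band.
Grid: Level 24-27 × Category A = 73-83 months.

73-83 months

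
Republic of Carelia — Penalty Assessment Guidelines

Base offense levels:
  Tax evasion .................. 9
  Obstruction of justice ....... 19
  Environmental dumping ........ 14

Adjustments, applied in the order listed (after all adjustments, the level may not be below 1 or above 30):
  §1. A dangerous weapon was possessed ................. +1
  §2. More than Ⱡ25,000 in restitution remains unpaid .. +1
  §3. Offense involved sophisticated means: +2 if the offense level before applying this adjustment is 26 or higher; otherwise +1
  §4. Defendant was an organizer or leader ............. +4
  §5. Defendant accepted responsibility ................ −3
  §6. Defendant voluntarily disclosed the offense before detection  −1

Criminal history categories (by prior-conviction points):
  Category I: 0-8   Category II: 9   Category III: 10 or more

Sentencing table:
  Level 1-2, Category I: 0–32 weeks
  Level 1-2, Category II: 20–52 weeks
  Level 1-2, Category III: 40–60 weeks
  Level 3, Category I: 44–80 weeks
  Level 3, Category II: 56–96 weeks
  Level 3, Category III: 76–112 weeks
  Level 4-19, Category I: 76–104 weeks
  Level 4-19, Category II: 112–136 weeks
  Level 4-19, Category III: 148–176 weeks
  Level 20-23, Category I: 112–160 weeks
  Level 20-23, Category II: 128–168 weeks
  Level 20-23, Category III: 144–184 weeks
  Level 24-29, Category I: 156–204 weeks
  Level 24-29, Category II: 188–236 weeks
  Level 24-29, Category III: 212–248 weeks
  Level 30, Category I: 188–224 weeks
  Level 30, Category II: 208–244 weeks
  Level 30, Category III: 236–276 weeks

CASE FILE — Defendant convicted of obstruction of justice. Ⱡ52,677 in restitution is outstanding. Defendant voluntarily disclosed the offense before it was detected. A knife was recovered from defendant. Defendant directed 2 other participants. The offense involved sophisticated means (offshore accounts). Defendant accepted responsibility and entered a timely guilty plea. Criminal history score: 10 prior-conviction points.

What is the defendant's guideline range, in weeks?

144-184 weeks

Base offense level for obstruction of justice: 19.
§1 applies: 19 + 1 = 20.
§2 applies: 20 + 1 = 21.
§3 applies (level before this adjustment is 21 < 26, so +1): 21 + 1 = 22.
§4 applies: 22 + 4 = 26.
§5 applies: 26 − 3 = 23.
§6 applies: 23 − 1 = 22.
Final offense level: 22.
Criminal history: 10 prior points → Category III (10+).
Level 22 falls in the 20-23 band.
Grid: Level 20-23 × Category III = 144-184 weeks.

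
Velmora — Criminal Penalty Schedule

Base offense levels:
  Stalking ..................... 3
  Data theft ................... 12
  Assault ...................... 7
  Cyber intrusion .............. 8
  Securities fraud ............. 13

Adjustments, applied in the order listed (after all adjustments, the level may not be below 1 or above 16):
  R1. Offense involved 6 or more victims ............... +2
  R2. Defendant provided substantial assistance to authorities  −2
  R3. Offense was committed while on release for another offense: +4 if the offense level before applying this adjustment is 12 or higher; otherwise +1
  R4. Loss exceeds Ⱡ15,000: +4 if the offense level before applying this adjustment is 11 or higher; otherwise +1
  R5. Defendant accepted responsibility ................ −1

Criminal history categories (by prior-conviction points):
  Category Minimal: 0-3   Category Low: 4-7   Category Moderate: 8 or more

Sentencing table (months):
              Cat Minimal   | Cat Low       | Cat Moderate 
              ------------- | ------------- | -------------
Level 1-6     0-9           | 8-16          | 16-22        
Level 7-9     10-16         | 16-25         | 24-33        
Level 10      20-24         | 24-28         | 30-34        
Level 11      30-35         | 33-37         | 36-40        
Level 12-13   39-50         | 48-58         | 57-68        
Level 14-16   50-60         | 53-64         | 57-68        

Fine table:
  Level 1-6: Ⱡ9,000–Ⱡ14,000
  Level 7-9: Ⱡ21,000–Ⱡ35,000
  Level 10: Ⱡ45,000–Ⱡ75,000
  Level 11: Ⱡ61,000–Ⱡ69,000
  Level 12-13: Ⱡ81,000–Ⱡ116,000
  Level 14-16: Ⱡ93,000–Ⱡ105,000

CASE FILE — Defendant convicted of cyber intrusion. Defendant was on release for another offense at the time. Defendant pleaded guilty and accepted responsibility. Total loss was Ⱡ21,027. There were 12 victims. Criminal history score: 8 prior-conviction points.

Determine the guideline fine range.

Ⱡ93,000–Ⱡ105,000

Base offense level for cyber intrusion: 8.
R1 applies: 8 + 2 = 10.
R2 does not apply.
R3 applies (level before this adjustment is 10 < 12, so +1): 10 + 1 = 11.
R4 applies (level before this adjustment is 11 ≥ 11, so +4): 11 + 4 = 15.
R5 applies: 15 − 1 = 14.
Final offense level: 14.
Level 14 falls in the 14-16 band.
Fine table: Level 14-16 → Ⱡ93,000–Ⱡ105,000.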